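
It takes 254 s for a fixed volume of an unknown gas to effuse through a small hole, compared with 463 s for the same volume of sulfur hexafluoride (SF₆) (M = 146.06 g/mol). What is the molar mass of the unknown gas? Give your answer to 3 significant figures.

Using Graham's law: t_X/t_SF₆ = √(M_X/M_SF₆).
254/463 = 0.5486 = √(M_X/146.06)
M_X = 146.06 × 0.5486² = 146.06 × 0.3010 = 44.0 g/mol

44.0 g/mol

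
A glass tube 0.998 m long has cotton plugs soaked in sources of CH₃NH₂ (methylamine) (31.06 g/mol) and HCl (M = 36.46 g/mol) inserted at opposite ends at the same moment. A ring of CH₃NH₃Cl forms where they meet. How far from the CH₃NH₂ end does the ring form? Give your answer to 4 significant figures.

Graham's law gives d_CH₃NH₂/d_HCl = rate_CH₃NH₂/rate_HCl = √(M_HCl/M_CH₃NH₂) = √(36.46/31.06) = 1.083.
With d_CH₃NH₂ + d_HCl = 0.998 m, d_HCl = 0.998/(1 + 1.083) = 0.4790 m.
d_CH₃NH₂ = 0.998 − 0.4790 = 0.5190 m.

0.5190 m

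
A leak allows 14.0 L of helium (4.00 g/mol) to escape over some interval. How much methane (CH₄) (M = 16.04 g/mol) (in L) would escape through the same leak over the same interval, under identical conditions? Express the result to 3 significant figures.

By Graham's law, rate_CH₄/rate_He = √(M_He/M_CH₄) = √(4.00/16.04) = √0.2494 = 0.4994.
So the volume for CH₄ is 14.0 × 0.4994 = 6.99 L.

6.99 L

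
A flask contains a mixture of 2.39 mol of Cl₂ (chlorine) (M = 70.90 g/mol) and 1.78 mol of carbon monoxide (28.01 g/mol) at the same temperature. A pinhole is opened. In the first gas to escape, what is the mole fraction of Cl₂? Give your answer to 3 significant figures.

Effusion rate of each component ∝ n_i/√M_i (partial pressure × 1/√M).
x_Cl₂(eff) = (n_Cl₂/√M_Cl₂) / (n_Cl₂/√M_Cl₂ + n_CO/√M_CO)
= (2.39/√70.90) / (2.39/√70.90 + 1.78/√28.01) = 0.2838/(0.2838 + 0.3363) = 0.458.

0.458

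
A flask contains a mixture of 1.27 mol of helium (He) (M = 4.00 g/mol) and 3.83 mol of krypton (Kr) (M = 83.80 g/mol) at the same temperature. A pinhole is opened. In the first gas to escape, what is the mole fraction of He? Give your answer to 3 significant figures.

Rate_i ∝ x_i/√M_i (Graham's law weighted by mole fraction), so the effusate composition follows n_i/√M_i.
x_He(eff) = (n_He/√M_He) / (n_He/√M_He + n_Kr/√M_Kr)
= (1.27/√4.00) / (1.27/√4.00 + 3.83/√83.80) = 0.6350/(0.6350 + 0.4184) = 0.603.

0.603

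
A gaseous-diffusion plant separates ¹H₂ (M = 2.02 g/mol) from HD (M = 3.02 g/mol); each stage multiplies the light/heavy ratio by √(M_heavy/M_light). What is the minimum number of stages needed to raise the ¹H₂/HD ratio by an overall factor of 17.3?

With α = √(3.02/2.02) per stage, ln α = ½ ln(1.49505) = 0.2011.
Need α^N ≥ 17.3 ⇒ N ≥ ln(17.3) / ln α = 2.851 / 0.2011 = 14.18.
Minimum whole number of stages: N = 15.

15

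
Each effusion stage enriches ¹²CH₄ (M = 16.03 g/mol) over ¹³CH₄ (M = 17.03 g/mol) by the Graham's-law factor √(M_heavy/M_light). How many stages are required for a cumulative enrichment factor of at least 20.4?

100

Per stage α = (17.03/16.03)^(1/2) = 1.06238^0.5, giving ln α = 0.03026.
Need α^N ≥ 20.4 ⇒ N ≥ ln(20.4) / ln α = 3.016 / 0.03026 = 99.66.
Minimum whole number of stages: N = 100.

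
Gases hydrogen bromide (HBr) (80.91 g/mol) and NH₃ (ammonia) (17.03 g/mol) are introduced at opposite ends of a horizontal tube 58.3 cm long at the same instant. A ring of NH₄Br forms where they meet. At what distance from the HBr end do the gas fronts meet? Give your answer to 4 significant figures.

Distances travelled in equal time are proportional to diffusion rates, so d_HBr/d_NH₃ = √(M_NH₃/M_HBr) = √(17.03/80.91) = 0.4588.
With d_HBr + d_NH₃ = 58.3 cm, d_NH₃ = 58.3/(1 + 0.4588) = 39.96 cm.
d_HBr = 58.3 − 39.96 = 18.34 cm.

18.34 cm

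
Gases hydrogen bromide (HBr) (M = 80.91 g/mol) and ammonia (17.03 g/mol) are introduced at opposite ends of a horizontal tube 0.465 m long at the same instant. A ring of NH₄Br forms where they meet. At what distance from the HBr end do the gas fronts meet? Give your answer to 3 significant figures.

0.146 m

Graham's law gives d_HBr/d_NH₃ = rate_HBr/rate_NH₃ = √(M_NH₃/M_HBr) = √(17.03/80.91) = 0.4588.
With d_HBr + d_NH₃ = 0.465 m, d_NH₃ = 0.465/(1 + 0.4588) = 0.3188 m.
d_HBr = 0.465 − 0.3188 = 0.146 m.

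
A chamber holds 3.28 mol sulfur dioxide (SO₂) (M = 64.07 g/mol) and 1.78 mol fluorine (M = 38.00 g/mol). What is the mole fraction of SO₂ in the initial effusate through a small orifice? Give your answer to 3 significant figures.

Rate_i ∝ x_i/√M_i (Graham's law weighted by mole fraction), so the effusate composition follows n_i/√M_i.
So x_SO₂ in the escaping gas = (n_SO₂/√M_SO₂) / Σ(n_i/√M_i)
= (3.28/√64.07) / (3.28/√64.07 + 1.78/√38.00) = 0.4098/(0.4098 + 0.2888) = 0.587.

0.587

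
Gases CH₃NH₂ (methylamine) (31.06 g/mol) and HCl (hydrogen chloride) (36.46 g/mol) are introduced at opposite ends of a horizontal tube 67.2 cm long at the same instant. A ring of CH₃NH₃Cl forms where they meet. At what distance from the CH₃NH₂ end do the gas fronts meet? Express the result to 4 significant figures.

Distances travelled in equal time are proportional to diffusion rates, so d_CH₃NH₂/d_HCl = √(M_HCl/M_CH₃NH₂) = √(36.46/31.06) = 1.083.
With d_CH₃NH₂ + d_HCl = 67.2 cm, d_HCl = 67.2/(1 + 1.083) = 32.25 cm.
d_CH₃NH₂ = 67.2 − 32.25 = 34.95 cm.

34.95 cm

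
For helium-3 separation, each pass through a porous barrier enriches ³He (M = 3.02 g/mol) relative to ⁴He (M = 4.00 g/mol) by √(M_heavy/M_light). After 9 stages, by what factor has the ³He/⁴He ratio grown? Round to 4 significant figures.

Each stage multiplies the ratio by α = √(4.00/3.02), so after 9 stages the overall factor is α^9 = (4.00/3.02)^(9/2).
= 1.32450^(9/2) = 3.542.

3.542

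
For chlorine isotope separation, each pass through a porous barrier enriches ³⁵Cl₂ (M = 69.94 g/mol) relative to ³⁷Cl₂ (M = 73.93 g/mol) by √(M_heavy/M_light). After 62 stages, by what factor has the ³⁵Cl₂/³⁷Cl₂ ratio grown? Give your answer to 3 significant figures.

5.58

Each stage multiplies the ratio by α = √(73.93/69.94), so after 62 stages the overall factor is α^62 = (73.93/69.94)^(62/2).
= 1.05705^31 = 5.58.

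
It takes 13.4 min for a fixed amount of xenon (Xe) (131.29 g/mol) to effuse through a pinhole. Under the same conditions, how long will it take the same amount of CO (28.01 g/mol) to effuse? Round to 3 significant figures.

6.19 min

Since effusion rate ∝ 1/√M, t_CO/t_Xe = √(M_CO/M_Xe) = √(28.01/131.29) = √0.2133 = 0.4619.
So the time for CO is 13.4 × 0.4619 = 6.19 min.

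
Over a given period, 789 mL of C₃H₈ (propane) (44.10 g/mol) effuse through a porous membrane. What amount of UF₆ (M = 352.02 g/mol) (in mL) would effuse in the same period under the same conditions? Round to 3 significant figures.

279 mL

Since effusion rate ∝ 1/√M, rate_UF₆/rate_C₃H₈ = √(M_C₃H₈/M_UF₆) = √(44.10/352.02) = √0.1253 = 0.3539.
So the volume for UF₆ is 789 × 0.3539 = 279 mL.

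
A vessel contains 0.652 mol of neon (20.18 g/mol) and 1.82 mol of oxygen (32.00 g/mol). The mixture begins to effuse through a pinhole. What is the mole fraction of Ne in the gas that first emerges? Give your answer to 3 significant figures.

Rate_i ∝ x_i/√M_i (Graham's law weighted by mole fraction), so the effusate composition follows n_i/√M_i.
Mole fraction of Ne in the effusate = (n_Ne/√M_Ne) / (n_Ne/√M_Ne + n_O₂/√M_O₂)
= (0.652/√20.18) / (0.652/√20.18 + 1.82/√32.00) = 0.1451/(0.1451 + 0.3217) = 0.311.

0.311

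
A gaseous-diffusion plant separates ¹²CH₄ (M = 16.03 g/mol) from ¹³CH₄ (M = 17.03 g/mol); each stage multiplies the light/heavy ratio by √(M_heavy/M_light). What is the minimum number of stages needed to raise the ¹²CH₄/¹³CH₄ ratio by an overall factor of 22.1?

103

Per stage α = (17.03/16.03)^(1/2) = 1.06238^0.5, giving ln α = 0.03026.
Need α^N ≥ 22.1 ⇒ N ≥ ln(22.1) / ln α = 3.096 / 0.03026 = 102.31.
So at least 103 stages are needed.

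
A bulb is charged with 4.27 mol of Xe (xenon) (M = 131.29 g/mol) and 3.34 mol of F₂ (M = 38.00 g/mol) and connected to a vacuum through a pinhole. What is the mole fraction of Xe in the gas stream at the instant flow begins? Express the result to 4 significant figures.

0.4075

The effusion rate of species i is ∝ p_i/√M_i ∝ n_i/√M_i.
So x_Xe in the escaping gas = (n_Xe/√M_Xe) / Σ(n_i/√M_i)
= (4.27/√131.29) / (4.27/√131.29 + 3.34/√38.00) = 0.3727/(0.3727 + 0.5418) = 0.4075.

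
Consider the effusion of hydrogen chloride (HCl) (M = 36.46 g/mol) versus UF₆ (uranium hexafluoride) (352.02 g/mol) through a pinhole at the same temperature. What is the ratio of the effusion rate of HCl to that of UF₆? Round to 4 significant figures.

From Graham's law, rate_HCl/rate_UF₆ = √(M_UF₆/M_HCl) = √(352.02/36.46) = √9.655 = 3.107.

3.107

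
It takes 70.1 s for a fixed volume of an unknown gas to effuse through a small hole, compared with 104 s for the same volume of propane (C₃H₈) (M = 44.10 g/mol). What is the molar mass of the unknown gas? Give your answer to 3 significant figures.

20.0 g/mol

From Graham's law, t_X/t_C₃H₈ = √(M_X/M_C₃H₈).
70.1/104 = 0.6740 = √(M_X/44.10)
M_X = 44.10 × 0.6740² = 44.10 × 0.4543 = 20.0 g/mol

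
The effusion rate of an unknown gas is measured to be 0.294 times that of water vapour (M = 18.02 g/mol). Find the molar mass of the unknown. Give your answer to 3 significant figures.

208 g/mol

By Graham's law, rate_X/rate_H₂O = √(M_H₂O/M_X).
0.294 = √(18.02/M_X)
M_X = 18.02 / 0.294² = 18.02 / 0.08644 = 208 g/mol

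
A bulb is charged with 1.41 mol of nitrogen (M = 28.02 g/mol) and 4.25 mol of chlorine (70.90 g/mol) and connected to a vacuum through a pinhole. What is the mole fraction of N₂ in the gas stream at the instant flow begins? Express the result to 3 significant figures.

0.345

The effusion rate of species i is ∝ p_i/√M_i ∝ n_i/√M_i.
Mole fraction of N₂ in the effusate = (n_N₂/√M_N₂) / (n_N₂/√M_N₂ + n_Cl₂/√M_Cl₂)
= (1.41/√28.02) / (1.41/√28.02 + 4.25/√70.90) = 0.2664/(0.2664 + 0.5047) = 0.345.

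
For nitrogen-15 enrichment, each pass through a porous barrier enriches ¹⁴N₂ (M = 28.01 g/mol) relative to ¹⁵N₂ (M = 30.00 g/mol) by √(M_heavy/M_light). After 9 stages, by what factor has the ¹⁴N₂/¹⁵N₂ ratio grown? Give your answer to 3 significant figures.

1.36

After 9 stages the ratio has grown by (√(30.00/28.01))^9 = (30.00/28.01)^(9/2).
= 1.07105^(9/2) = 1.36.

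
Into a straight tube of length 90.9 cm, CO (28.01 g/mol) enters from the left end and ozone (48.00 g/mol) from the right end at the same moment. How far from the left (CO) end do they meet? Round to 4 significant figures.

The fronts meet when d_CO + d_O₃ = L with d_CO/d_O₃ = √(M_O₃/M_CO) (Graham's law). Here √(M_O₃/M_CO) = √(48.00/28.01) = 1.309.
With d_CO + d_O₃ = 90.9 cm, d_O₃ = 90.9/(1 + 1.309) = 39.37 cm.
d_CO = 90.9 − 39.37 = 51.53 cm.

51.53 cm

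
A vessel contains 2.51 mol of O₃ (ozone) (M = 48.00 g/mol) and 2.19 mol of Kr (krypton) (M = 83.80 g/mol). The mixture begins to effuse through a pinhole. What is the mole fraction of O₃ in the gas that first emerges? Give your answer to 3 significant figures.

0.602

Effusion rate of each component ∝ n_i/√M_i (partial pressure × 1/√M).
So x_O₃ in the escaping gas = (n_O₃/√M_O₃) / Σ(n_i/√M_i)
= (2.51/√48.00) / (2.51/√48.00 + 2.19/√83.80) = 0.3623/(0.3623 + 0.2392) = 0.602.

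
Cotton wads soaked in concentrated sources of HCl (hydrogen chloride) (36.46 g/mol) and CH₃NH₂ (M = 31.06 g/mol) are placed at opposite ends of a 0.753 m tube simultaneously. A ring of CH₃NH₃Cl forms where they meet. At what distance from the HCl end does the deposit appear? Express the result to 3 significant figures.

0.361 m

In equal time, each gas travels a distance ∝ its rate ∝ 1/√M, so d_HCl/d_CH₃NH₂ = √(M_CH₃NH₂/M_HCl) = √(31.06/36.46) = 0.9230.
With d_HCl + d_CH₃NH₂ = 0.753 m, d_CH₃NH₂ = 0.753/(1 + 0.9230) = 0.3916 m.
d_HCl = 0.753 − 0.3916 = 0.361 m.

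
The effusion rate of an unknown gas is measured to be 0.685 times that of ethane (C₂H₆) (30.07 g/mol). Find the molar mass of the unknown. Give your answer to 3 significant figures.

64.1 g/mol

Using Graham's law: rate_X/rate_C₂H₆ = √(M_C₂H₆/M_X).
0.685 = √(30.07/M_X)
M_X = 30.07 / 0.685² = 30.07 / 0.4692 = 64.1 g/mol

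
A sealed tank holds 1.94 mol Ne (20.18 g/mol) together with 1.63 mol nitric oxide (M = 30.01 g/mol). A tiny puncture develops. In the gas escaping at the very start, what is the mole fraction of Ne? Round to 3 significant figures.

Rate_i ∝ x_i/√M_i (Graham's law weighted by mole fraction), so the effusate composition follows n_i/√M_i.
Mole fraction of Ne in the effusate = (n_Ne/√M_Ne) / (n_Ne/√M_Ne + n_NO/√M_NO)
= (1.94/√20.18) / (1.94/√20.18 + 1.63/√30.01) = 0.4319/(0.4319 + 0.2975) = 0.592.

0.592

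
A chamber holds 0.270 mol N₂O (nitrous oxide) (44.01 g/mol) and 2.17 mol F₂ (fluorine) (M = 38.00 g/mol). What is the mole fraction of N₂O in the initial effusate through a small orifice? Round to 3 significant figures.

0.104

Effusion rate of each component ∝ n_i/√M_i (partial pressure × 1/√M).
x_N₂O(eff) = (n_N₂O/√M_N₂O) / (n_N₂O/√M_N₂O + n_F₂/√M_F₂)
= (0.270/√44.01) / (0.270/√44.01 + 2.17/√38.00) = 0.04070/(0.04070 + 0.3520) = 0.104.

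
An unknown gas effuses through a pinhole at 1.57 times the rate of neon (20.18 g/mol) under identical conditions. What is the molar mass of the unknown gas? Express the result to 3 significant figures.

8.19 g/mol

Using Graham's law: rate_X/rate_Ne = √(M_Ne/M_X).
1.57 = √(20.18/M_X)
M_X = 20.18 / 1.57² = 20.18 / 2.465 = 8.19 g/mol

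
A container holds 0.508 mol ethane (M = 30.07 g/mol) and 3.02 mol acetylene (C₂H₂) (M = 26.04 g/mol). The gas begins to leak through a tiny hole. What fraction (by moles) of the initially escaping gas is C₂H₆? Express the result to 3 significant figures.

0.135

Each component's effusion rate ∝ (its partial pressure)·(1/√M) ∝ n_i/√M_i.
x_C₂H₆(eff) = (n_C₂H₆/√M_C₂H₆) / (n_C₂H₆/√M_C₂H₆ + n_C₂H₂/√M_C₂H₂)
= (0.508/√30.07) / (0.508/√30.07 + 3.02/√26.04) = 0.09264/(0.09264 + 0.5918) = 0.135.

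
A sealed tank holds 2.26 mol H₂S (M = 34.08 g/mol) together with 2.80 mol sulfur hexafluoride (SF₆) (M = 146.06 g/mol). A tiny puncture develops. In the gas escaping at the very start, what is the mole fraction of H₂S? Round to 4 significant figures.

Effusion rate of each component ∝ n_i/√M_i (partial pressure × 1/√M).
So x_H₂S in the escaping gas = (n_H₂S/√M_H₂S) / Σ(n_i/√M_i)
= (2.26/√34.08) / (2.26/√34.08 + 2.80/√146.06) = 0.3871/(0.3871 + 0.2317) = 0.6256.

0.6256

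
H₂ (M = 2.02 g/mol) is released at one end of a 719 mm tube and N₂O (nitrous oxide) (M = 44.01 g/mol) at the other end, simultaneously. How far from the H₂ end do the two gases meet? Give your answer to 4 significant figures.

592.1 mm

Graham's law gives d_H₂/d_N₂O = rate_H₂/rate_N₂O = √(M_N₂O/M_H₂) = √(44.01/2.02) = 4.668.
With d_H₂ + d_N₂O = 719 mm, d_N₂O = 719/(1 + 4.668) = 126.9 mm.
d_H₂ = 719 − 126.9 = 592.1 mm.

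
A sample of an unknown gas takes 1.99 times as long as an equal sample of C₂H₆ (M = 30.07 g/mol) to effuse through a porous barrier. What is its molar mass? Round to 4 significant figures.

119.1 g/mol

From Graham's law, t_X/t_C₂H₆ = √(M_X/M_C₂H₆).
1.99 = √(M_X/30.07)
M_X = 30.07 × 1.99² = 30.07 × 3.960 = 119.1 g/mol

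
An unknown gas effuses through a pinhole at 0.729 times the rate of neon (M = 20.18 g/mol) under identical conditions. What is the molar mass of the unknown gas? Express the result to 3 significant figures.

38.0 g/mol

Since effusion rate ∝ 1/√M, rate_X/rate_Ne = √(M_Ne/M_X).
0.729 = √(20.18/M_X)
M_X = 20.18 / 0.729² = 20.18 / 0.5314 = 38.0 g/mol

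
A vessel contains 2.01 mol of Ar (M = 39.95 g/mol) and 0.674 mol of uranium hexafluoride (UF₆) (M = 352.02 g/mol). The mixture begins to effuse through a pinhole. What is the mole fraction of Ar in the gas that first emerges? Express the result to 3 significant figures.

0.899

Rate_i ∝ x_i/√M_i (Graham's law weighted by mole fraction), so the effusate composition follows n_i/√M_i.
Mole fraction of Ar in the effusate = (n_Ar/√M_Ar) / (n_Ar/√M_Ar + n_UF₆/√M_UF₆)
= (2.01/√39.95) / (2.01/√39.95 + 0.674/√352.02) = 0.3180/(0.3180 + 0.03592) = 0.899.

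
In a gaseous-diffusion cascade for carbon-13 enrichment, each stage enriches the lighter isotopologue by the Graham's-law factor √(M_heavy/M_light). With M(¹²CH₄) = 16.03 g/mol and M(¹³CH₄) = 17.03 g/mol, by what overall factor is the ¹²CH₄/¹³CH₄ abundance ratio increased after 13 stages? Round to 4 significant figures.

1.482

After 13 stages the ratio has grown by (√(17.03/16.03))^13 = (17.03/16.03)^(13/2).
= 1.06238^(13/2) = 1.482.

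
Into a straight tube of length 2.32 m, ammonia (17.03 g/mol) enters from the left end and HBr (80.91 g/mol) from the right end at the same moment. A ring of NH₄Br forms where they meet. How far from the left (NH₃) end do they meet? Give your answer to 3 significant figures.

The fronts meet when d_NH₃ + d_HBr = L with d_NH₃/d_HBr = √(M_HBr/M_NH₃) (Graham's law). Here √(M_HBr/M_NH₃) = √(80.91/17.03) = 2.180.
With d_NH₃ + d_HBr = 2.32 m, d_HBr = 2.32/(1 + 2.180) = 0.7296 m.
d_NH₃ = 2.32 − 0.7296 = 1.59 m.

1.59 m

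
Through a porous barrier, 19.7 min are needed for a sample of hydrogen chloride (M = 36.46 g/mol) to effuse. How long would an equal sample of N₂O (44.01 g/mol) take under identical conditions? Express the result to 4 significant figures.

21.64 min

Using Graham's law: t_N₂O/t_HCl = √(M_N₂O/M_HCl) = √(44.01/36.46) = √1.207 = 1.099.
So the time for N₂O is 19.7 × 1.099 = 21.64 min.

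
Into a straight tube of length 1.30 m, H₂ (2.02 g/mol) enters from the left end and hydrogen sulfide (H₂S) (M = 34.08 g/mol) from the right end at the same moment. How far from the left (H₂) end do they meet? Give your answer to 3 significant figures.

1.05 m

The fronts meet when d_H₂ + d_H₂S = L with d_H₂/d_H₂S = √(M_H₂S/M_H₂) (Graham's law). Here √(M_H₂S/M_H₂) = √(34.08/2.02) = 4.107.
With d_H₂ + d_H₂S = 1.30 m, d_H₂S = 1.30/(1 + 4.107) = 0.2545 m.
d_H₂ = 1.30 − 0.2545 = 1.05 m.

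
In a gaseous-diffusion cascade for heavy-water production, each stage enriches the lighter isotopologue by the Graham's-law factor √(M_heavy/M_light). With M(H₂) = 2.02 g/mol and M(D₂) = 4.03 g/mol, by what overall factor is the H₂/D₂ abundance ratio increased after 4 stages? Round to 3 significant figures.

3.98

The single-stage factor is √(M_heavy/M_light), so 4 stages give [√(4.03/2.02)]^4 = (4.03/2.02)^(4/2).
= 1.99505^2 = 3.98.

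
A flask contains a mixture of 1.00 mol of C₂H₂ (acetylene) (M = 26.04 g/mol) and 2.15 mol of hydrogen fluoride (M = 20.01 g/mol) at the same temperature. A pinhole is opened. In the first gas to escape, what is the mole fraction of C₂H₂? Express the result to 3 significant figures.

Rate_i ∝ x_i/√M_i (Graham's law weighted by mole fraction), so the effusate composition follows n_i/√M_i.
x_C₂H₂(eff) = (n_C₂H₂/√M_C₂H₂) / (n_C₂H₂/√M_C₂H₂ + n_HF/√M_HF)
= (1.00/√26.04) / (1.00/√26.04 + 2.15/√20.01) = 0.1960/(0.1960 + 0.4806) = 0.290.

0.290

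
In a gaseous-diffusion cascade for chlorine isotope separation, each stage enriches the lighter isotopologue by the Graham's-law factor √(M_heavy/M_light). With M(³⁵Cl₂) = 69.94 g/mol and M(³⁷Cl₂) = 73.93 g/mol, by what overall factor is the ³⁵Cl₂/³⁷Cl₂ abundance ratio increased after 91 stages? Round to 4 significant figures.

Overall factor = α^91 with α = √(73.93/69.94), i.e. (73.93/69.94)^(91/2).
= 1.05705^(91/2) = 12.48.

12.48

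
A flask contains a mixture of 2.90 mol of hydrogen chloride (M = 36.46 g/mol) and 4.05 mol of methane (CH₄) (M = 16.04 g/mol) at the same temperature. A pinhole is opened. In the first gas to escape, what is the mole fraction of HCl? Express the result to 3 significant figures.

0.322

Effusion rate of each component ∝ n_i/√M_i (partial pressure × 1/√M).
x_HCl(eff) = (n_HCl/√M_HCl) / (n_HCl/√M_HCl + n_CH₄/√M_CH₄)
= (2.90/√36.46) / (2.90/√36.46 + 4.05/√16.04) = 0.4803/(0.4803 + 1.011) = 0.322.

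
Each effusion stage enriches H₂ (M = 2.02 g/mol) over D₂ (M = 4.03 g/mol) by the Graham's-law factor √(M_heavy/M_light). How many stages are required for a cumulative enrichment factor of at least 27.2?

Per stage α = (4.03/2.02)^(1/2) = 1.99505^0.5, giving ln α = 0.3453.
Need α^N ≥ 27.2 ⇒ N ≥ ln(27.2) / ln α = 3.303 / 0.3453 = 9.57.
Minimum whole number of stages: N = 10.

10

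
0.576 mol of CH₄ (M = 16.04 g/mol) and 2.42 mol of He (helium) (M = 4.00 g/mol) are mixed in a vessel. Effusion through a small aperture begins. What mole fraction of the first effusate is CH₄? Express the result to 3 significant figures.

0.106

The effusion rate of species i is ∝ p_i/√M_i ∝ n_i/√M_i.
Mole fraction of CH₄ in the effusate = (n_CH₄/√M_CH₄) / (n_CH₄/√M_CH₄ + n_He/√M_He)
= (0.576/√16.04) / (0.576/√16.04 + 2.42/√4.00) = 0.1438/(0.1438 + 1.210) = 0.106.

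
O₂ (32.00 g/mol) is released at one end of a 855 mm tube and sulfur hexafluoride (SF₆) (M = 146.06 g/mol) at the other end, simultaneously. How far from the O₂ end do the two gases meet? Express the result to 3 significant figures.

Distances travelled in equal time are proportional to diffusion rates, so d_O₂/d_SF₆ = √(M_SF₆/M_O₂) = √(146.06/32.00) = 2.136.
With d_O₂ + d_SF₆ = 855 mm, d_SF₆ = 855/(1 + 2.136) = 272.6 mm.
d_O₂ = 855 − 272.6 = 582 mm.

582 mm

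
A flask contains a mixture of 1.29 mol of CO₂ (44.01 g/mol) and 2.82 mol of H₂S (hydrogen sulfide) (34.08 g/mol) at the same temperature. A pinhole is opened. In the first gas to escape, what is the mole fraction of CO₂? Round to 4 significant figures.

0.2870

Each component's effusion rate ∝ (its partial pressure)·(1/√M) ∝ n_i/√M_i.
x_CO₂(eff) = (n_CO₂/√M_CO₂) / (n_CO₂/√M_CO₂ + n_H₂S/√M_H₂S)
= (1.29/√44.01) / (1.29/√44.01 + 2.82/√34.08) = 0.1945/(0.1945 + 0.4831) = 0.2870.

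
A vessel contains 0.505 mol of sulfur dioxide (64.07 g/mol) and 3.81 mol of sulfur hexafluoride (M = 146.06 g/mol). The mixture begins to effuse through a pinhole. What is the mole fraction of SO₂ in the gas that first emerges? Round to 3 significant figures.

0.167

The effusion rate of species i is ∝ p_i/√M_i ∝ n_i/√M_i.
x_SO₂(eff) = (n_SO₂/√M_SO₂) / (n_SO₂/√M_SO₂ + n_SF₆/√M_SF₆)
= (0.505/√64.07) / (0.505/√64.07 + 3.81/√146.06) = 0.06309/(0.06309 + 0.3153) = 0.167.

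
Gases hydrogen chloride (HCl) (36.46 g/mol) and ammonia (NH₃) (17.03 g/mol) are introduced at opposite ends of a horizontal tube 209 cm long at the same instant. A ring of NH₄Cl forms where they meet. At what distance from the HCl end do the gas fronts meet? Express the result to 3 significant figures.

The fronts meet when d_HCl + d_NH₃ = L with d_HCl/d_NH₃ = √(M_NH₃/M_HCl) (Graham's law). Here √(M_NH₃/M_HCl) = √(17.03/36.46) = 0.6834.
With d_HCl + d_NH₃ = 209 cm, d_NH₃ = 209/(1 + 0.6834) = 124.2 cm.
d_HCl = 209 − 124.2 = 84.8 cm.

84.8 cm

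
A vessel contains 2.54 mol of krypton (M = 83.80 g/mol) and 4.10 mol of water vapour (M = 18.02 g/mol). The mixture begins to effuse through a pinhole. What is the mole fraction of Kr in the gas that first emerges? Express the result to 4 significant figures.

0.2232

Effusion rate of each component ∝ n_i/√M_i (partial pressure × 1/√M).
Mole fraction of Kr in the effusate = (n_Kr/√M_Kr) / (n_Kr/√M_Kr + n_H₂O/√M_H₂O)
= (2.54/√83.80) / (2.54/√83.80 + 4.10/√18.02) = 0.2775/(0.2775 + 0.9658) = 0.2232.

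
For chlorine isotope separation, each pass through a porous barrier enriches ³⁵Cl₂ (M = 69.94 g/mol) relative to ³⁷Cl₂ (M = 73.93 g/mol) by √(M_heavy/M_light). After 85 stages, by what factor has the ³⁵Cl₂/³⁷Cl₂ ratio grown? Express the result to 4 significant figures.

10.57

Overall factor = α^85 with α = √(73.93/69.94), i.e. (73.93/69.94)^(85/2).
= 1.05705^(85/2) = 10.57.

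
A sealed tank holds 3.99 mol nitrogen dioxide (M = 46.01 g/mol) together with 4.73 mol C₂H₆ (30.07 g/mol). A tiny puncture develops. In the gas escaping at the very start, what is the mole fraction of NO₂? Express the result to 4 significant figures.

0.4055

Effusion rate of each component ∝ n_i/√M_i (partial pressure × 1/√M).
Mole fraction of NO₂ in the effusate = (n_NO₂/√M_NO₂) / (n_NO₂/√M_NO₂ + n_C₂H₆/√M_C₂H₆)
= (3.99/√46.01) / (3.99/√46.01 + 4.73/√30.07) = 0.5882/(0.5882 + 0.8626) = 0.4055.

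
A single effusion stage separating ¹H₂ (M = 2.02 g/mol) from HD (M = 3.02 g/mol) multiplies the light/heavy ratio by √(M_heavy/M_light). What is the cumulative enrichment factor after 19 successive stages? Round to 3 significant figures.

Overall factor = α^19 with α = √(3.02/2.02), i.e. (3.02/2.02)^(19/2).
= 1.49505^(19/2) = 45.6.

45.6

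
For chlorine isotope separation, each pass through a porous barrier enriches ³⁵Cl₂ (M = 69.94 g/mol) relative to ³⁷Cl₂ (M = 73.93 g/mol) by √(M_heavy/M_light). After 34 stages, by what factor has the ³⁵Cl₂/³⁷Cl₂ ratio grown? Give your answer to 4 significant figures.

2.568

The single-stage factor is √(M_heavy/M_light), so 34 stages give [√(73.93/69.94)]^34 = (73.93/69.94)^(34/2).
= 1.05705^17 = 2.568.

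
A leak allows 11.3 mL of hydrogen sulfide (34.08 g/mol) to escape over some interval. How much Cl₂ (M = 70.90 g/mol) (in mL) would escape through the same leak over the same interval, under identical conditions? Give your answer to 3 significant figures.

7.83 mL

By Graham's law, rate_Cl₂/rate_H₂S = √(M_H₂S/M_Cl₂) = √(34.08/70.90) = √0.4807 = 0.6933.
So the volume for Cl₂ is 11.3 × 0.6933 = 7.83 mL.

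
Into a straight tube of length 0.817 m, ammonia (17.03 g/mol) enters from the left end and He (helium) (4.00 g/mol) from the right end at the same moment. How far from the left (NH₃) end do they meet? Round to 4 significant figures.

In equal time, each gas travels a distance ∝ its rate ∝ 1/√M, so d_NH₃/d_He = √(M_He/M_NH₃) = √(4.00/17.03) = 0.4846.
With d_NH₃ + d_He = 0.817 m, d_He = 0.817/(1 + 0.4846) = 0.5503 m.
d_NH₃ = 0.817 − 0.5503 = 0.2667 m.

0.2667 m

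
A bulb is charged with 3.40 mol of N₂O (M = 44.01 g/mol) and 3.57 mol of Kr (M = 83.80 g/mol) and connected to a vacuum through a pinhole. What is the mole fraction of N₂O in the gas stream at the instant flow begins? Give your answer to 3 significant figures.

Effusion rate of each component ∝ n_i/√M_i (partial pressure × 1/√M).
So x_N₂O in the escaping gas = (n_N₂O/√M_N₂O) / Σ(n_i/√M_i)
= (3.40/√44.01) / (3.40/√44.01 + 3.57/√83.80) = 0.5125/(0.5125 + 0.3900) = 0.568.

0.568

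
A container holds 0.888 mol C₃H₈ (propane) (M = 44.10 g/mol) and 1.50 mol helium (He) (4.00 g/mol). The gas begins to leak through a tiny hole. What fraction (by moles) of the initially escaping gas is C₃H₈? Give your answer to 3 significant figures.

0.151

The effusion rate of species i is ∝ p_i/√M_i ∝ n_i/√M_i.
So x_C₃H₈ in the escaping gas = (n_C₃H₈/√M_C₃H₈) / Σ(n_i/√M_i)
= (0.888/√44.10) / (0.888/√44.10 + 1.50/√4.00) = 0.1337/(0.1337 + 0.7500) = 0.151.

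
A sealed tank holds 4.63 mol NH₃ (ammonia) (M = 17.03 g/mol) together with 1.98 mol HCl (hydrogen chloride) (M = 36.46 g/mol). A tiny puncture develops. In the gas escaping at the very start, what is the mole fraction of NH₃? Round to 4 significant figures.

The effusion rate of species i is ∝ p_i/√M_i ∝ n_i/√M_i.
Mole fraction of NH₃ in the effusate = (n_NH₃/√M_NH₃) / (n_NH₃/√M_NH₃ + n_HCl/√M_HCl)
= (4.63/√17.03) / (4.63/√17.03 + 1.98/√36.46) = 1.122/(1.122 + 0.3279) = 0.7738.

0.7738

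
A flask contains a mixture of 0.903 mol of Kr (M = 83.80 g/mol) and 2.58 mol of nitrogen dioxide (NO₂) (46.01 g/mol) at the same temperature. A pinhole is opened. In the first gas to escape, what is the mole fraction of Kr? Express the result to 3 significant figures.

0.206

Rate_i ∝ x_i/√M_i (Graham's law weighted by mole fraction), so the effusate composition follows n_i/√M_i.
x_Kr(eff) = (n_Kr/√M_Kr) / (n_Kr/√M_Kr + n_NO₂/√M_NO₂)
= (0.903/√83.80) / (0.903/√83.80 + 2.58/√46.01) = 0.09864/(0.09864 + 0.3804) = 0.206.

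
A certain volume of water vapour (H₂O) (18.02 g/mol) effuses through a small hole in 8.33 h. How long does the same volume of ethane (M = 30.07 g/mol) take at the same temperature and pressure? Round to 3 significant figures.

10.8 h

From Graham's law, t_C₂H₆/t_H₂O = √(M_C₂H₆/M_H₂O) = √(30.07/18.02) = √1.669 = 1.292.
So the time for C₂H₆ is 8.33 × 1.292 = 10.8 h.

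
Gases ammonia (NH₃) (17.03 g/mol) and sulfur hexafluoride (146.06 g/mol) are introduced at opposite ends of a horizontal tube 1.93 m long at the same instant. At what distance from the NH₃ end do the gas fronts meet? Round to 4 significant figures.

Distances travelled in equal time are proportional to diffusion rates, so d_NH₃/d_SF₆ = √(M_SF₆/M_NH₃) = √(146.06/17.03) = 2.929.
With d_NH₃ + d_SF₆ = 1.93 m, d_SF₆ = 1.93/(1 + 2.929) = 0.4913 m.
d_NH₃ = 1.93 − 0.4913 = 1.439 m.

1.439 m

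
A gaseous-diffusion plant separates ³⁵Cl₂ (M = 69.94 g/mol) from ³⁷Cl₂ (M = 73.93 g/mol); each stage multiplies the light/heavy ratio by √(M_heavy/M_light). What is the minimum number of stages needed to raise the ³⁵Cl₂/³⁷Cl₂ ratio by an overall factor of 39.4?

133

Per stage α = (73.93/69.94)^(1/2) = 1.05705^0.5, giving ln α = 0.02774.
Need α^N ≥ 39.4 ⇒ N ≥ ln(39.4) / ln α = 3.674 / 0.02774 = 132.43.
Minimum whole number of stages: N = 133.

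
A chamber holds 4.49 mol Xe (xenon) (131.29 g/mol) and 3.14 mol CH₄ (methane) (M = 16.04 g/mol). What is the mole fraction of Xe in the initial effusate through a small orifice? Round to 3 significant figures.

0.333

Effusion rate of each component ∝ n_i/√M_i (partial pressure × 1/√M).
x_Xe(eff) = (n_Xe/√M_Xe) / (n_Xe/√M_Xe + n_CH₄/√M_CH₄)
= (4.49/√131.29) / (4.49/√131.29 + 3.14/√16.04) = 0.3919/(0.3919 + 0.7840) = 0.333.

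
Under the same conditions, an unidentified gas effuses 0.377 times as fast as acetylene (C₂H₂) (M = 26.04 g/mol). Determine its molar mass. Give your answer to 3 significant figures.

183 g/mol

Using Graham's law: rate_X/rate_C₂H₂ = √(M_C₂H₂/M_X).
0.377 = √(26.04/M_X)
M_X = 26.04 / 0.377² = 26.04 / 0.1421 = 183 g/mol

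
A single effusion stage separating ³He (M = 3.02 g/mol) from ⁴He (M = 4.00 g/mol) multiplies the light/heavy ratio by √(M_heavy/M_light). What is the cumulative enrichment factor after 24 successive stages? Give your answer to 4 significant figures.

The single-stage factor is √(M_heavy/M_light), so 24 stages give [√(4.00/3.02)]^24 = (4.00/3.02)^(24/2).
= 1.32450^12 = 29.15.

29.15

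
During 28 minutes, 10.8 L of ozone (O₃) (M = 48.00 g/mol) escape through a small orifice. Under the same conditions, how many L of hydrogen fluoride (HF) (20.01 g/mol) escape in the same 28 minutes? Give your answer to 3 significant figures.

Since effusion rate ∝ 1/√M, rate_HF/rate_O₃ = √(M_O₃/M_HF) = √(48.00/20.01) = √2.399 = 1.549.
So the volume for HF is 10.8 × 1.549 = 16.7 L.

16.7 L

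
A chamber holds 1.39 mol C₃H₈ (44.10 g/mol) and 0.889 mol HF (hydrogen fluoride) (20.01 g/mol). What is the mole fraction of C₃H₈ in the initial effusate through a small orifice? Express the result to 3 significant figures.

0.513

Effusion rate of each component ∝ n_i/√M_i (partial pressure × 1/√M).
x_C₃H₈(eff) = (n_C₃H₈/√M_C₃H₈) / (n_C₃H₈/√M_C₃H₈ + n_HF/√M_HF)
= (1.39/√44.10) / (1.39/√44.10 + 0.889/√20.01) = 0.2093/(0.2093 + 0.1987) = 0.513.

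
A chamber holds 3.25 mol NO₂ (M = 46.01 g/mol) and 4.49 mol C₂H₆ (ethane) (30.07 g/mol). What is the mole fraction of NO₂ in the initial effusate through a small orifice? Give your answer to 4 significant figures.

0.3692

The effusion rate of species i is ∝ p_i/√M_i ∝ n_i/√M_i.
x_NO₂(eff) = (n_NO₂/√M_NO₂) / (n_NO₂/√M_NO₂ + n_C₂H₆/√M_C₂H₆)
= (3.25/√46.01) / (3.25/√46.01 + 4.49/√30.07) = 0.4791/(0.4791 + 0.8188) = 0.3692.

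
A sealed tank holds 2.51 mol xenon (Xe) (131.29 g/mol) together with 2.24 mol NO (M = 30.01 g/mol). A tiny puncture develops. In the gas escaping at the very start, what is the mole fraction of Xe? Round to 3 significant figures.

Effusion rate of each component ∝ n_i/√M_i (partial pressure × 1/√M).
So x_Xe in the escaping gas = (n_Xe/√M_Xe) / Σ(n_i/√M_i)
= (2.51/√131.29) / (2.51/√131.29 + 2.24/√30.01) = 0.2191/(0.2191 + 0.4089) = 0.349.

0.349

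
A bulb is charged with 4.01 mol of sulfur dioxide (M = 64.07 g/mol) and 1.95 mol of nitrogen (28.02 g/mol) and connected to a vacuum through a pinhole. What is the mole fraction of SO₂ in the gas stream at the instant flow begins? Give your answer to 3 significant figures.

0.576

Each component's effusion rate ∝ (its partial pressure)·(1/√M) ∝ n_i/√M_i.
So x_SO₂ in the escaping gas = (n_SO₂/√M_SO₂) / Σ(n_i/√M_i)
= (4.01/√64.07) / (4.01/√64.07 + 1.95/√28.02) = 0.5010/(0.5010 + 0.3684) = 0.576.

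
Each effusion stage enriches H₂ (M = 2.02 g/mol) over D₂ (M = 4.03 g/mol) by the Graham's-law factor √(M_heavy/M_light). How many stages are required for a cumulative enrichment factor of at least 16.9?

9

With α = √(4.03/2.02) per stage, ln α = ½ ln(1.99505) = 0.3453.
Need α^N ≥ 16.9 ⇒ N ≥ ln(16.9) / ln α = 2.827 / 0.3453 = 8.19.
So at least 9 stages are needed.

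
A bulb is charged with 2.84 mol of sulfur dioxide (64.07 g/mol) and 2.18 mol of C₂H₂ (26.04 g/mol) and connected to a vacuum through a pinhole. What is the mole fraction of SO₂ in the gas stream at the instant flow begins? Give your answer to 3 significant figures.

Each component's effusion rate ∝ (its partial pressure)·(1/√M) ∝ n_i/√M_i.
So x_SO₂ in the escaping gas = (n_SO₂/√M_SO₂) / Σ(n_i/√M_i)
= (2.84/√64.07) / (2.84/√64.07 + 2.18/√26.04) = 0.3548/(0.3548 + 0.4272) = 0.454.

0.454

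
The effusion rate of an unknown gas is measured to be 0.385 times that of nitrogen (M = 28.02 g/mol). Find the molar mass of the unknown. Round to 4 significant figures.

Graham's law gives rate_X/rate_N₂ = √(M_N₂/M_X).
0.385 = √(28.02/M_X)
M_X = 28.02 / 0.385² = 28.02 / 0.1482 = 189.0 g/mol

189.0 g/mol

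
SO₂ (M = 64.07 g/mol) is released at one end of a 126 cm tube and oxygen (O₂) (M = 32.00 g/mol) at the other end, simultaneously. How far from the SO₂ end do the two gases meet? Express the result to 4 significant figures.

52.17 cm

Distances travelled in equal time are proportional to diffusion rates, so d_SO₂/d_O₂ = √(M_O₂/M_SO₂) = √(32.00/64.07) = 0.7067.
With d_SO₂ + d_O₂ = 126 cm, d_O₂ = 126/(1 + 0.7067) = 73.83 cm.
d_SO₂ = 126 − 73.83 = 52.17 cm.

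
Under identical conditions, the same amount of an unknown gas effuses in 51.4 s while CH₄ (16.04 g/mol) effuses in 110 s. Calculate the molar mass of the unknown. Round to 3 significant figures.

Since effusion rate ∝ 1/√M, t_X/t_CH₄ = √(M_X/M_CH₄).
51.4/110 = 0.4673 = √(M_X/16.04)
M_X = 16.04 × 0.4673² = 16.04 × 0.2183 = 3.50 g/mol

3.50 g/mol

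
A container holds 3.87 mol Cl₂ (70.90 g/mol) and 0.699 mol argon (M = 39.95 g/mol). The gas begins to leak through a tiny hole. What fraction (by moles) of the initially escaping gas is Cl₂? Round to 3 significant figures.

Effusion rate of each component ∝ n_i/√M_i (partial pressure × 1/√M).
Mole fraction of Cl₂ in the effusate = (n_Cl₂/√M_Cl₂) / (n_Cl₂/√M_Cl₂ + n_Ar/√M_Ar)
= (3.87/√70.90) / (3.87/√70.90 + 0.699/√39.95) = 0.4596/(0.4596 + 0.1106) = 0.806.

0.806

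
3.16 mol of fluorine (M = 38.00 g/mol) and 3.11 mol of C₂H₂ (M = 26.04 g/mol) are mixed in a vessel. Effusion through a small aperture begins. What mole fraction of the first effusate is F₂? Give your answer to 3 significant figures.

0.457

Effusion rate of each component ∝ n_i/√M_i (partial pressure × 1/√M).
Mole fraction of F₂ in the effusate = (n_F₂/√M_F₂) / (n_F₂/√M_F₂ + n_C₂H₂/√M_C₂H₂)
= (3.16/√38.00) / (3.16/√38.00 + 3.11/√26.04) = 0.5126/(0.5126 + 0.6095) = 0.457.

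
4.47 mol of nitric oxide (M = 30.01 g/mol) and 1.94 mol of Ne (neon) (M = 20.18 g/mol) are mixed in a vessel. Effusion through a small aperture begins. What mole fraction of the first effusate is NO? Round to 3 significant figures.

0.654

Effusion rate of each component ∝ n_i/√M_i (partial pressure × 1/√M).
x_NO(eff) = (n_NO/√M_NO) / (n_NO/√M_NO + n_Ne/√M_Ne)
= (4.47/√30.01) / (4.47/√30.01 + 1.94/√20.18) = 0.8160/(0.8160 + 0.4319) = 0.654.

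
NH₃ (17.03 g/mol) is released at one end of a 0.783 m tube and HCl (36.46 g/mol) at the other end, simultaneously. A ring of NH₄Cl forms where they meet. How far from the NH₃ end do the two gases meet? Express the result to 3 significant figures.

0.465 m

The fronts meet when d_NH₃ + d_HCl = L with d_NH₃/d_HCl = √(M_HCl/M_NH₃) (Graham's law). Here √(M_HCl/M_NH₃) = √(36.46/17.03) = 1.463.
With d_NH₃ + d_HCl = 0.783 m, d_HCl = 0.783/(1 + 1.463) = 0.3179 m.
d_NH₃ = 0.783 − 0.3179 = 0.465 m.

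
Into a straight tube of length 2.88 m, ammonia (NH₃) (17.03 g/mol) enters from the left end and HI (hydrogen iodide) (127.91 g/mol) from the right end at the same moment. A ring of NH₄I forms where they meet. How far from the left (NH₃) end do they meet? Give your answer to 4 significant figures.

Distances travelled in equal time are proportional to diffusion rates, so d_NH₃/d_HI = √(M_HI/M_NH₃) = √(127.91/17.03) = 2.741.
With d_NH₃ + d_HI = 2.88 m, d_HI = 2.88/(1 + 2.741) = 0.7699 m.
d_NH₃ = 2.88 − 0.7699 = 2.110 m.

2.110 m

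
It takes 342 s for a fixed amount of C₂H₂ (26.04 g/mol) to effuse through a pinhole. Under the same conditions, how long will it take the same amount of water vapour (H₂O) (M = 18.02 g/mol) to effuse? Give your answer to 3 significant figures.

Graham's law gives t_H₂O/t_C₂H₂ = √(M_H₂O/M_C₂H₂) = √(18.02/26.04) = √0.6920 = 0.8319.
So the time for H₂O is 342 × 0.8319 = 285 s.

285 s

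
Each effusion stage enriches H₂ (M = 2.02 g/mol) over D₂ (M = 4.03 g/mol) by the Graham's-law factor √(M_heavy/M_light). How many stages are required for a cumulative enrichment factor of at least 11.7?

Single-stage factor α = √(4.03/2.02), so ln α = ½ ln(1.99505) = 0.3453.
Need α^N ≥ 11.7 ⇒ N ≥ ln(11.7) / ln α = 2.460 / 0.3453 = 7.12.
Minimum whole number of stages: N = 8.

8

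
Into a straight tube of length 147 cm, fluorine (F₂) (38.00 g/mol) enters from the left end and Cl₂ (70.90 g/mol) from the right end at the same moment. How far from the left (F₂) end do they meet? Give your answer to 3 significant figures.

84.9 cm

Distances travelled in equal time are proportional to diffusion rates, so d_F₂/d_Cl₂ = √(M_Cl₂/M_F₂) = √(70.90/38.00) = 1.366.
With d_F₂ + d_Cl₂ = 147 cm, d_Cl₂ = 147/(1 + 1.366) = 62.13 cm.
d_F₂ = 147 − 62.13 = 84.9 cm.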